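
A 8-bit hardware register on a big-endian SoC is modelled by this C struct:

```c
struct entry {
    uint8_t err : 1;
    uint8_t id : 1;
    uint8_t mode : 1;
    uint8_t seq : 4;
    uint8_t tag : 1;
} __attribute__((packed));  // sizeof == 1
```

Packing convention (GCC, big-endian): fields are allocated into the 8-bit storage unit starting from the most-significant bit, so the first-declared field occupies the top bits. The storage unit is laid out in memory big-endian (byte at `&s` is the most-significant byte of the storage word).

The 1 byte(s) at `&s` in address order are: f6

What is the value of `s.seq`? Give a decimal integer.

[0]=0xf6 (big-endian) → word 0xf6
err [7+:1] = (word>>7) & 0x1 = 1
id [6+:1] = (word>>6) & 0x1 = 1
mode [5+:1] = (word>>5) & 0x1 = 1
seq [1+:4] = (word>>1) & 0xf = 11  ←
tag [0+:1] = (word>>0) & 0x1 = 0

11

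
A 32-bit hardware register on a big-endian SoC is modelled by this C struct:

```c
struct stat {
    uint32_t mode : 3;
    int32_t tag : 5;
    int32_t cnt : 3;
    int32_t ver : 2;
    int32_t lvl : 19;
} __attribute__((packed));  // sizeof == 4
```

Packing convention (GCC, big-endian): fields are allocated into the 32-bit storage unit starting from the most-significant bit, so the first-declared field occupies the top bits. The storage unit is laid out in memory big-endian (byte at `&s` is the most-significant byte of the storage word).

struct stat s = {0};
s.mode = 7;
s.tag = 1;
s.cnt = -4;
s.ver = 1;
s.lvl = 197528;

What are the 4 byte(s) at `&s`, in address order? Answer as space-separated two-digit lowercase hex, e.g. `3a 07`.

e1 8b 03 98

mode (3b) val=7 bits=0x7 at bit 29: 0xe0000000
tag (5b) val=1 bits=0x1 at bit 24: 0xe1000000
cnt (3b) val=-4 bits=0x4 at bit 21: 0xe1800000
ver (2b) val=1 bits=0x1 at bit 19: 0xe1880000
lvl (19b) val=197528 bits=0x30398 at bit 0: 0xe18b0398
word = 0xe18b0398 → big-endian bytes:
  [0]=0xe1  [1]=0x8b  [2]=0x03  [3]=0x98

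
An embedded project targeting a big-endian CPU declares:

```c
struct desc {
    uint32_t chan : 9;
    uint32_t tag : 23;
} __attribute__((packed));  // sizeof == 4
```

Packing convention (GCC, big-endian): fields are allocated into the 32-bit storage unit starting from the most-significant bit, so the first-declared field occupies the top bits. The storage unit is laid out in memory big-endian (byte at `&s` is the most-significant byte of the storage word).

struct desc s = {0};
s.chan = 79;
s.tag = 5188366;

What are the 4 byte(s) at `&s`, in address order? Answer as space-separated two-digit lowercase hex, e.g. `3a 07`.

chan (9b) val=79 bits=0x4f at bit 23: 0x27800000
tag (23b) val=5188366 bits=0x4f2b0e at bit 0: 0x27cf2b0e
word = 0x27cf2b0e → big-endian bytes:
  [0]=0x27  [1]=0xcf  [2]=0x2b  [3]=0x0e

27 cf 2b 0e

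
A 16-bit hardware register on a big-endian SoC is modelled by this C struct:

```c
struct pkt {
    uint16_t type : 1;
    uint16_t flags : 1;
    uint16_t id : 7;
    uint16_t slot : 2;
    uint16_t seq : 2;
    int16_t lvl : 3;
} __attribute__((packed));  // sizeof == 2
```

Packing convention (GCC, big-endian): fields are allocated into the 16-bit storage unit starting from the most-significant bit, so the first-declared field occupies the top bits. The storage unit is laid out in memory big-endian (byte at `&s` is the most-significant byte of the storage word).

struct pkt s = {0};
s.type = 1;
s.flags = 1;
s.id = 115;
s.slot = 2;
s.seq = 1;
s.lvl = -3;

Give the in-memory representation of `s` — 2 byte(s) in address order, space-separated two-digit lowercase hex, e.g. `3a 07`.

f9 cd

[15+:1] type=1 & 0x1 = 0x1; word=0x8000
[14+:1] flags=1 & 0x1 = 0x1; word=0xc000
[7+:7] id=115 & 0x7f = 0x73; word=0xf980
[5+:2] slot=2 & 0x3 = 0x2; word=0xf9c0
[3+:2] seq=1 & 0x3 = 0x1; word=0xf9c8
[0+:3] lvl=-3 & 0x7 = 0x5; word=0xf9cd
word = 0xf9cd → big-endian bytes:
  [0]=0xf9  [1]=0xcd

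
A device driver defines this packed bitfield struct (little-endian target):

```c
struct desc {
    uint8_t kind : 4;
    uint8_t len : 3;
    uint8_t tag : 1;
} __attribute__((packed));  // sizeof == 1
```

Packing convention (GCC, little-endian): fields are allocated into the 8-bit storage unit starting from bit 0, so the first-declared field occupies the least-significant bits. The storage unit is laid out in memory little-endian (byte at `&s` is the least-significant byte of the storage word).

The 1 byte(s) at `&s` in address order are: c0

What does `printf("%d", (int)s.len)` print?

4

[0]=0xc0 (little-endian) → word 0xc0
kind [0+:4] = (word>>0) & 0xf = 0
len [4+:3] = (word>>4) & 0x7 = 4  ←
tag [7+:1] = (word>>7) & 0x1 = 1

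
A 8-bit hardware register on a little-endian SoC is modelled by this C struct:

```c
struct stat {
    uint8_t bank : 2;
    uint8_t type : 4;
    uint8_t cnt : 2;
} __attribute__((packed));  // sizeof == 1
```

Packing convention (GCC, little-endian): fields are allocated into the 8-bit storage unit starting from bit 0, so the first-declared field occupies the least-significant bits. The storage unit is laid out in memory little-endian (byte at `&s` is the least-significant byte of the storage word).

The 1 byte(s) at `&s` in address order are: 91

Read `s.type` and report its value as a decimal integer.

4

[0]=0x91 (little-endian) → word 0x91
bank:2 @ bit 0 → (0x91>>0)&0x3 = 0x1
type:4 @ bit 2 → (0x91>>2)&0xf = 0x4  ←
cnt:2 @ bit 6 → (0x91>>6)&0x3 = 0x2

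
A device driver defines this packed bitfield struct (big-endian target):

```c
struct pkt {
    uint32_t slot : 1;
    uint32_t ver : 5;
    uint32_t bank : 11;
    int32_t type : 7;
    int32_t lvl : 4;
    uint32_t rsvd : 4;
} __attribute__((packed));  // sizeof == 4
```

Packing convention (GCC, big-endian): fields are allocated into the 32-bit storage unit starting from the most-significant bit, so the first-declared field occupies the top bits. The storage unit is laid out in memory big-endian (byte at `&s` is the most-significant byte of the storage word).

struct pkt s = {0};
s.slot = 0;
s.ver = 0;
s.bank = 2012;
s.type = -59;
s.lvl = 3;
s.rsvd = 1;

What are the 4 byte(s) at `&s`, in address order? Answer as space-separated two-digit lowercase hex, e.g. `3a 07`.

03 ee 45 31

slot:1 = 0 → 0x0 << 31 → word 0x00000000
ver:5 = 0 → 0x0 << 26 → word 0x00000000
bank:11 = 2012 → 0x7dc << 15 → word 0x03ee0000
type:7 = -59 → 0x45 << 8 → word 0x03ee4500
lvl:4 = 3 → 0x3 << 4 → word 0x03ee4530
rsvd:4 = 1 → 0x1 << 0 → word 0x03ee4531
word = 0x03ee4531 → big-endian bytes:
  [0]=0x03  [1]=0xee  [2]=0x45  [3]=0x31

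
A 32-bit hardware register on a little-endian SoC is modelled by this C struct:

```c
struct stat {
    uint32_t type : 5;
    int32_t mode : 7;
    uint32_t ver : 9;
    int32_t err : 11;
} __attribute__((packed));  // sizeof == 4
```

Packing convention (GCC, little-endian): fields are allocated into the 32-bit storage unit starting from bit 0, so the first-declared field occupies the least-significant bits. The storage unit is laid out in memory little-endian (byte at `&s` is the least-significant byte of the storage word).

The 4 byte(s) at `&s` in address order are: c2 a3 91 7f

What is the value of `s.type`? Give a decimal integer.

[0]=0xc2 [1]=0xa3 [2]=0x91 [3]=0x7f (little-endian) → word 0x7f91a3c2
type [0+:5] = (word>>0) & 0x1f = 2  ←
mode [5+:7] = (word>>5) & 0x7f = 30
ver [12+:9] = (word>>12) & 0x1ff = 282
err [21+:11] = (word>>21) & 0x7ff = 1020

2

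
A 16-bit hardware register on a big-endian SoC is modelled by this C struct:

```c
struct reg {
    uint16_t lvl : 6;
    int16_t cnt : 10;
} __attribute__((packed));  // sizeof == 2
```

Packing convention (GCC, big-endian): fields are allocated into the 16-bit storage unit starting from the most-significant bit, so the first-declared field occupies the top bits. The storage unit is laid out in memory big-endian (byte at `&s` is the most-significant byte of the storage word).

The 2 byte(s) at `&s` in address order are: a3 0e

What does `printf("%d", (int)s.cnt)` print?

[0]=0xa3 [1]=0x0e (big-endian) → word 0xa30e
lvl [10+:6] = (word>>10) & 0x3f = 40
cnt [0+:10] = (word>>0) & 0x3ff = 782  ←
cnt signed 10b, MSB=1: 782 - 1024 = -242

-242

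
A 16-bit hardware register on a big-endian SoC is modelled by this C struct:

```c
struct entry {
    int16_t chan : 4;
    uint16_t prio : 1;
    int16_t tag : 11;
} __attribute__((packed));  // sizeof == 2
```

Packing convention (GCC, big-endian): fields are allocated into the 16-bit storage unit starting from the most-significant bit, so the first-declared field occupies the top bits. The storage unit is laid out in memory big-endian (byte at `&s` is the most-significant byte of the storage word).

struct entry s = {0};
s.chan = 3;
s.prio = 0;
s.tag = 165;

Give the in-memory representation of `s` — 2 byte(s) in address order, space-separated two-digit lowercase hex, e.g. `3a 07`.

chan:4 = 3 → 0x3 << 12 → word 0x3000
prio:1 = 0 → 0x0 << 11 → word 0x3000
tag:11 = 165 → 0xa5 << 0 → word 0x30a5
word = 0x30a5 → big-endian bytes:
  [0]=0x30  [1]=0xa5

30 a5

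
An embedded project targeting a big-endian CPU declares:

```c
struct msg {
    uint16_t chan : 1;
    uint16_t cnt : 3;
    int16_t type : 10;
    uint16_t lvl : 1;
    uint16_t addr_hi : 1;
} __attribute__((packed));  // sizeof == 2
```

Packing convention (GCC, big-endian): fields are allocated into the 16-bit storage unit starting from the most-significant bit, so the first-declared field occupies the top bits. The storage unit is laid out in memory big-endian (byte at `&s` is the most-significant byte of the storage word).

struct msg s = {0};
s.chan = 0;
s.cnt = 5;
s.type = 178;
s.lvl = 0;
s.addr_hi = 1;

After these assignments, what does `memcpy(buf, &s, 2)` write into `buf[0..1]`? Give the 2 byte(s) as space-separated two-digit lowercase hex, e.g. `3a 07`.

52 c9

chan:1 = 0 → 0x0 << 15 → word 0x0000
cnt:3 = 5 → 0x5 << 12 → word 0x5000
type:10 = 178 → 0xb2 << 2 → word 0x52c8
lvl:1 = 0 → 0x0 << 1 → word 0x52c8
addr_hi:1 = 1 → 0x1 << 0 → word 0x52c9
word = 0x52c9 → big-endian bytes:
  [0]=0x52  [1]=0xc9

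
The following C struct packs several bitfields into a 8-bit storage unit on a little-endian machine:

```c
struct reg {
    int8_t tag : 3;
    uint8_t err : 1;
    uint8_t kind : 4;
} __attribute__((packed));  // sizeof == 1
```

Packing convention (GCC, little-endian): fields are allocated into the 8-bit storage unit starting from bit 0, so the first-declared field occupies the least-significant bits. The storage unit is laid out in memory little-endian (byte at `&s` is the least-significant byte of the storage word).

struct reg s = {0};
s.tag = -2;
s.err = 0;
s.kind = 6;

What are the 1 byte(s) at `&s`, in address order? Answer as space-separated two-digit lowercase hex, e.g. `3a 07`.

tag (3b) val=-2 bits=0x6 at bit 0: 0x06
err (1b) val=0 bits=0x0 at bit 3: 0x06
kind (4b) val=6 bits=0x6 at bit 4: 0x66
word = 0x66 → little-endian bytes:
  [0]=0x66

66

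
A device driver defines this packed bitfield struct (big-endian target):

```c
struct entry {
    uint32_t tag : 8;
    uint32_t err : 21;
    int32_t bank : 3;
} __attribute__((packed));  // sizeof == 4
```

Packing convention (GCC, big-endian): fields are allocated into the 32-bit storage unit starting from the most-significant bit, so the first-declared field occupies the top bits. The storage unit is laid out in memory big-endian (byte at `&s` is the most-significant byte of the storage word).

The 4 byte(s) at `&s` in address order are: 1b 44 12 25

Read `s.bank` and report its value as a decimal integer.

-3

[0]=0x1b [1]=0x44 [2]=0x12 [3]=0x25 (big-endian) → word 0x1b441225
tag:8 @ bit 24 → (0x1b441225>>24)&0xff = 0x1b
err:21 @ bit 3 → (0x1b441225>>3)&0x1fffff = 0x88244
bank:3 @ bit 0 → (0x1b441225>>0)&0x7 = 0x5  ←
bank signed 3b, MSB=1: 5 - 8 = -3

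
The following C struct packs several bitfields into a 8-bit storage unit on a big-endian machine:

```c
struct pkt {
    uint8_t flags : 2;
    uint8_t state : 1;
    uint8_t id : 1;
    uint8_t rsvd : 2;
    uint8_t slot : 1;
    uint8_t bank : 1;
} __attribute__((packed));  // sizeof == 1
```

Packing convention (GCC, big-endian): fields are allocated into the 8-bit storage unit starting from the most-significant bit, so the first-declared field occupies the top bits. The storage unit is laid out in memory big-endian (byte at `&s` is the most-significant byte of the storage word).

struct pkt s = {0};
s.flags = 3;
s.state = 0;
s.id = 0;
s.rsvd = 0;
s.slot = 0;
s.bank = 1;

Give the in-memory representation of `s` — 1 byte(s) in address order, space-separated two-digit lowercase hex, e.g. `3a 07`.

c1

flags:2 = 3 → 0x3 << 6 → word 0xc0
state:1 = 0 → 0x0 << 5 → word 0xc0
id:1 = 0 → 0x0 << 4 → word 0xc0
rsvd:2 = 0 → 0x0 << 2 → word 0xc0
slot:1 = 0 → 0x0 << 1 → word 0xc0
bank:1 = 1 → 0x1 << 0 → word 0xc1
word = 0xc1 → big-endian bytes:
  [0]=0xc1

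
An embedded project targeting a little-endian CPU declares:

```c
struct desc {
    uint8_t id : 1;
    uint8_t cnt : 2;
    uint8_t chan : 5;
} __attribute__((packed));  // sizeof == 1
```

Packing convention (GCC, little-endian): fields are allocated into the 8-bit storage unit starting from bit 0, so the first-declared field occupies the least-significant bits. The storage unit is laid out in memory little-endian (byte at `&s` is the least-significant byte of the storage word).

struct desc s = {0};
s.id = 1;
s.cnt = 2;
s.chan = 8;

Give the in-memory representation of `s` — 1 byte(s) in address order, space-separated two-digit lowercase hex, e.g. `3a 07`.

id (1b) val=1 bits=0x1 at bit 0: 0x01
cnt (2b) val=2 bits=0x2 at bit 1: 0x05
chan (5b) val=8 bits=0x8 at bit 3: 0x45
word = 0x45 → little-endian bytes:
  [0]=0x45

45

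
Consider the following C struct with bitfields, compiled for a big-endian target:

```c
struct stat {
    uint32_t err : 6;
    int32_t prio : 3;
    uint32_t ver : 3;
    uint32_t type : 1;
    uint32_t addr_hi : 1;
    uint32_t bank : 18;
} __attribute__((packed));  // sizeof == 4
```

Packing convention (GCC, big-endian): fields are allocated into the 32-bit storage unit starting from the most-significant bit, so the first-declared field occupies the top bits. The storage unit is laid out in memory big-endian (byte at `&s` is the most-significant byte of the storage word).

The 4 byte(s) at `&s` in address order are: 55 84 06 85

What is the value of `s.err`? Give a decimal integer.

21

[0]=0x55 [1]=0x84 [2]=0x06 [3]=0x85 (big-endian) → word 0x55840685
err [26+:6] = (word>>26) & 0x3f = 21  ←
prio [23+:3] = (word>>23) & 0x7 = 3
ver [20+:3] = (word>>20) & 0x7 = 0
type [19+:1] = (word>>19) & 0x1 = 0
addr_hi [18+:1] = (word>>18) & 0x1 = 1
bank [0+:18] = (word>>0) & 0x3ffff = 1669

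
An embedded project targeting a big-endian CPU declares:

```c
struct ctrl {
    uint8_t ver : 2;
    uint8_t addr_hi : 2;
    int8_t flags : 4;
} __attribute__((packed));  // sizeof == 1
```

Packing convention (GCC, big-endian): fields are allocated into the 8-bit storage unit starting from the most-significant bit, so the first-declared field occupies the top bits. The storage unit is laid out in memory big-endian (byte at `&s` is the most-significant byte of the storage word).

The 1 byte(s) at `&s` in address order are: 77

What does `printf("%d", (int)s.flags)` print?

7

[0]=0x77 (big-endian) → word 0x77
ver:2 @ bit 6 → (0x77>>6)&0x3 = 0x1
addr_hi:2 @ bit 4 → (0x77>>4)&0x3 = 0x3
flags:4 @ bit 0 → (0x77>>0)&0xf = 0x7  ←
flags signed 4b, MSB=0: value = 7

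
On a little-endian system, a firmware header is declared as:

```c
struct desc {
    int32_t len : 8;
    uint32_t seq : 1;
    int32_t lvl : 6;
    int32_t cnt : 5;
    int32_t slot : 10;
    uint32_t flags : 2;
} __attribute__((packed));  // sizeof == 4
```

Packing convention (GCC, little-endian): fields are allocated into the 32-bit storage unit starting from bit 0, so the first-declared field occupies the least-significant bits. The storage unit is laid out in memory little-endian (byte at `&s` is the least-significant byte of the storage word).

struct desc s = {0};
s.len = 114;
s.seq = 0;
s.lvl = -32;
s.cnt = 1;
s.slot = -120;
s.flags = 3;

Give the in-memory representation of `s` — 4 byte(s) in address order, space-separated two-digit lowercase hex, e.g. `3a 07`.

72 c0 80 f8

[0+:8] len=114 & 0xff = 0x72; word=0x00000072
[8+:1] seq=0 & 0x1 = 0x0; word=0x00000072
[9+:6] lvl=-32 & 0x3f = 0x20; word=0x00004072
[15+:5] cnt=1 & 0x1f = 0x1; word=0x0000c072
[20+:10] slot=-120 & 0x3ff = 0x388; word=0x3880c072
[30+:2] flags=3 & 0x3 = 0x3; word=0xf880c072
word = 0xf880c072 → little-endian bytes:
  [0]=0x72  [1]=0xc0  [2]=0x80  [3]=0xf8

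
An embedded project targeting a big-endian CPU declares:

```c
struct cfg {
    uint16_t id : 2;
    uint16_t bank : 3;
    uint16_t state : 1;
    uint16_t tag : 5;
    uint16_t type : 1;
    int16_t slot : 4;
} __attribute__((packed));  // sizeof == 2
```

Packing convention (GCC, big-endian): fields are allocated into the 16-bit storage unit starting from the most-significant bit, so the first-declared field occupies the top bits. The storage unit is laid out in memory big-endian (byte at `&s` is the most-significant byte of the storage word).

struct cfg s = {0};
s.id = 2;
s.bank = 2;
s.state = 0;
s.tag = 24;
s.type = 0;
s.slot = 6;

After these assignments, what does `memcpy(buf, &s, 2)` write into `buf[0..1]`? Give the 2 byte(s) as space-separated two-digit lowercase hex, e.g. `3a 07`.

93 06

id:2 = 2 → 0x2 << 14 → word 0x8000
bank:3 = 2 → 0x2 << 11 → word 0x9000
state:1 = 0 → 0x0 << 10 → word 0x9000
tag:5 = 24 → 0x18 << 5 → word 0x9300
type:1 = 0 → 0x0 << 4 → word 0x9300
slot:4 = 6 → 0x6 << 0 → word 0x9306
word = 0x9306 → big-endian bytes:
  [0]=0x93  [1]=0x06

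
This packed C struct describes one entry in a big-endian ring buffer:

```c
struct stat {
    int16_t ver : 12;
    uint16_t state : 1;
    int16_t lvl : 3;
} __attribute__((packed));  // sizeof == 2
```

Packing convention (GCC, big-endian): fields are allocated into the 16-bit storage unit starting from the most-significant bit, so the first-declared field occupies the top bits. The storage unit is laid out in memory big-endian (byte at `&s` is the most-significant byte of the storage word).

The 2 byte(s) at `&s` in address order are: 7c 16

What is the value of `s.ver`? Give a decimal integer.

1985

[0]=0x7c [1]=0x16 (big-endian) → word 0x7c16
ver:12 @ bit 4 → (0x7c16>>4)&0xfff = 0x7c1  ←
state:1 @ bit 3 → (0x7c16>>3)&0x1 = 0x0
lvl:3 @ bit 0 → (0x7c16>>0)&0x7 = 0x6
ver signed 12b, MSB=0: value = 1985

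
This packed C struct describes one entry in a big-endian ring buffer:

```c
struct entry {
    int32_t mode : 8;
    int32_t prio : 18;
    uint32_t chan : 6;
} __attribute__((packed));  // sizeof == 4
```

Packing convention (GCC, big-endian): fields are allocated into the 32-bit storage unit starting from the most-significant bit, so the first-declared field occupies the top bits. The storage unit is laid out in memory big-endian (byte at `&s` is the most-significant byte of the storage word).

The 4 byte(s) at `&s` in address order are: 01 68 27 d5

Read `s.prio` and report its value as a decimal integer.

[0]=0x01 [1]=0x68 [2]=0x27 [3]=0xd5 (big-endian) → word 0x016827d5
mode:8 @ bit 24 → (0x016827d5>>24)&0xff = 0x1
prio:18 @ bit 6 → (0x016827d5>>6)&0x3ffff = 0x1a09f  ←
chan:6 @ bit 0 → (0x016827d5>>0)&0x3f = 0x15
prio signed 18b, MSB=0: value = 106655

106655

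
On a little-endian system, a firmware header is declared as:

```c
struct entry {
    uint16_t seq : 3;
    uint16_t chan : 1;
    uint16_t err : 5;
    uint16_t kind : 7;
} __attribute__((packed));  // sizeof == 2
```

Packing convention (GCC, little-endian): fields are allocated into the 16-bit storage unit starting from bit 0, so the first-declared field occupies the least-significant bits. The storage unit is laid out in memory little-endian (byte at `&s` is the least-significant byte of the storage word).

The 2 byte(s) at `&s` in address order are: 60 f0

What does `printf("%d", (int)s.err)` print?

6

[0]=0x60 [1]=0xf0 (little-endian) → word 0xf060
seq [0+:3] = (word>>0) & 0x7 = 0
chan [3+:1] = (word>>3) & 0x1 = 0
err [4+:5] = (word>>4) & 0x1f = 6  ←
kind [9+:7] = (word>>9) & 0x7f = 120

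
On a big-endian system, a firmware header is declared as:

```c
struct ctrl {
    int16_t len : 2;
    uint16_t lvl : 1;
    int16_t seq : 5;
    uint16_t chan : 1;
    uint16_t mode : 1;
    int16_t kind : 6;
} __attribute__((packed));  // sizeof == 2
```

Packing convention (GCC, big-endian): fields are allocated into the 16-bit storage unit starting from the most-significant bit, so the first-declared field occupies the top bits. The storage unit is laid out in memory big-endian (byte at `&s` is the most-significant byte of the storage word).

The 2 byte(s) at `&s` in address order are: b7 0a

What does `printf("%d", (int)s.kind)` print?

[0]=0xb7 [1]=0x0a (big-endian) → word 0xb70a
len:2 @ bit 14 → (0xb70a>>14)&0x3 = 0x2
lvl:1 @ bit 13 → (0xb70a>>13)&0x1 = 0x1
seq:5 @ bit 8 → (0xb70a>>8)&0x1f = 0x17
chan:1 @ bit 7 → (0xb70a>>7)&0x1 = 0x0
mode:1 @ bit 6 → (0xb70a>>6)&0x1 = 0x0
kind:6 @ bit 0 → (0xb70a>>0)&0x3f = 0xa  ←
kind signed 6b, MSB=0: value = 10

10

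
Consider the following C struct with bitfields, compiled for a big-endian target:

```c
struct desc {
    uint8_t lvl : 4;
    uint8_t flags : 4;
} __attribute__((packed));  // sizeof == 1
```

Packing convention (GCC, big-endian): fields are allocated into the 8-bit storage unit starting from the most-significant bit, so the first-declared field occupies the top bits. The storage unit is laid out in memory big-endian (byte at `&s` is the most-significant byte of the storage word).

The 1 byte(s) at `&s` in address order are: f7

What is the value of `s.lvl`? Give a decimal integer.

[0]=0xf7 (big-endian) → word 0xf7
lvl [4+:4] = (word>>4) & 0xf = 15  ←
flags [0+:4] = (word>>0) & 0xf = 7

15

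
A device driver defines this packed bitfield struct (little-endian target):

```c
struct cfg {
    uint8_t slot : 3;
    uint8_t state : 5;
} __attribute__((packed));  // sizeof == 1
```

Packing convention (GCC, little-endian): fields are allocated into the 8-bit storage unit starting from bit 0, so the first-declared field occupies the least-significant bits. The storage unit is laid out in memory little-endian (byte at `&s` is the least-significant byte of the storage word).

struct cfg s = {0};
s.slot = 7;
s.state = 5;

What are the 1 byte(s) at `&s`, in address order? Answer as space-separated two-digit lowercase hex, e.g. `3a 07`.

[0+:3] slot=7 & 0x7 = 0x7; word=0x07
[3+:5] state=5 & 0x1f = 0x5; word=0x2f
word = 0x2f → little-endian bytes:
  [0]=0x2f

2f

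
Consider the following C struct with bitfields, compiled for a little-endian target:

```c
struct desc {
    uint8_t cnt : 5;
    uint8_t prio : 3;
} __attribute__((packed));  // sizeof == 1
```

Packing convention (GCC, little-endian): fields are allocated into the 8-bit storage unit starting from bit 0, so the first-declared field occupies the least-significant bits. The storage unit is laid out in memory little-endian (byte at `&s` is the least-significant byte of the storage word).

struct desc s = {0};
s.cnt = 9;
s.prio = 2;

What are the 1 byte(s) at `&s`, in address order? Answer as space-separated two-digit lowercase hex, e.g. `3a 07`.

cnt (5b) val=9 bits=0x9 at bit 0: 0x09
prio (3b) val=2 bits=0x2 at bit 5: 0x49
word = 0x49 → little-endian bytes:
  [0]=0x49

49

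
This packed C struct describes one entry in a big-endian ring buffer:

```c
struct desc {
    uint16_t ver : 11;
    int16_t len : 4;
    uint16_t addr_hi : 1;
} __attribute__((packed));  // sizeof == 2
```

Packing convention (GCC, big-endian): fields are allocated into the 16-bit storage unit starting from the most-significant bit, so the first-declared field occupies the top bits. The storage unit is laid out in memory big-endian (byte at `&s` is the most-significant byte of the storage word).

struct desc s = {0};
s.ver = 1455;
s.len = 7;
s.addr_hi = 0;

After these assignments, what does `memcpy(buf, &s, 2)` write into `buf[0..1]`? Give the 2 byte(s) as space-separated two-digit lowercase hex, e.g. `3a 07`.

[5+:11] ver=1455 & 0x7ff = 0x5af; word=0xb5e0
[1+:4] len=7 & 0xf = 0x7; word=0xb5ee
[0+:1] addr_hi=0 & 0x1 = 0x0; word=0xb5ee
word = 0xb5ee → big-endian bytes:
  [0]=0xb5  [1]=0xee

b5 ee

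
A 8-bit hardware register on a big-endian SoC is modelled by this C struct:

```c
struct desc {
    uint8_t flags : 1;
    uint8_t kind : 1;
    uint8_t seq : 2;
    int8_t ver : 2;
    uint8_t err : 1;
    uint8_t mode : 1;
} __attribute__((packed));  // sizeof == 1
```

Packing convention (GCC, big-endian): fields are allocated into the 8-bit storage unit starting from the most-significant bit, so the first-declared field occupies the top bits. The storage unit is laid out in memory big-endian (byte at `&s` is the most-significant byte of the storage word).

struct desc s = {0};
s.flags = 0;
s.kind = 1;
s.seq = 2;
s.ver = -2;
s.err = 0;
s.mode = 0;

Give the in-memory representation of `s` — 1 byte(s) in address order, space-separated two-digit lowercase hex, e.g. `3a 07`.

flags (1b) val=0 bits=0x0 at bit 7: 0x00
kind (1b) val=1 bits=0x1 at bit 6: 0x40
seq (2b) val=2 bits=0x2 at bit 4: 0x60
ver (2b) val=-2 bits=0x2 at bit 2: 0x68
err (1b) val=0 bits=0x0 at bit 1: 0x68
mode (1b) val=0 bits=0x0 at bit 0: 0x68
word = 0x68 → big-endian bytes:
  [0]=0x68

68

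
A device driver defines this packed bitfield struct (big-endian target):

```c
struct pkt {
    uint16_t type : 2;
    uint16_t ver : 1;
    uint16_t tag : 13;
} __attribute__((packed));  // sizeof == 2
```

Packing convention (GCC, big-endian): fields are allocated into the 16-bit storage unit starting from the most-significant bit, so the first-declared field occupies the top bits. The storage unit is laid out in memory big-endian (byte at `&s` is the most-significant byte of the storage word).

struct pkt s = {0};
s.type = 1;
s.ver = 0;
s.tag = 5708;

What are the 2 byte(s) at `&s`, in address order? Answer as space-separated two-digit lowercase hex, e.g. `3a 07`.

56 4c

[14+:2] type=1 & 0x3 = 0x1; word=0x4000
[13+:1] ver=0 & 0x1 = 0x0; word=0x4000
[0+:13] tag=5708 & 0x1fff = 0x164c; word=0x564c
word = 0x564c → big-endian bytes:
  [0]=0x56  [1]=0x4c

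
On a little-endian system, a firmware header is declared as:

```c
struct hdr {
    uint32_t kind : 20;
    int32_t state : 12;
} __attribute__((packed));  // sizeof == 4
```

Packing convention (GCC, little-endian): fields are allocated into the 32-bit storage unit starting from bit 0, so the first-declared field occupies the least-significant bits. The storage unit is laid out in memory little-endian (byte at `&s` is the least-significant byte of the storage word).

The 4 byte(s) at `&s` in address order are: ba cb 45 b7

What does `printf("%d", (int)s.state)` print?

-1164

[0]=0xba [1]=0xcb [2]=0x45 [3]=0xb7 (little-endian) → word 0xb745cbba
kind [0+:20] = (word>>0) & 0xfffff = 379834
state [20+:12] = (word>>20) & 0xfff = 2932  ←
state signed 12b, MSB=1: 2932 - 4096 = -1164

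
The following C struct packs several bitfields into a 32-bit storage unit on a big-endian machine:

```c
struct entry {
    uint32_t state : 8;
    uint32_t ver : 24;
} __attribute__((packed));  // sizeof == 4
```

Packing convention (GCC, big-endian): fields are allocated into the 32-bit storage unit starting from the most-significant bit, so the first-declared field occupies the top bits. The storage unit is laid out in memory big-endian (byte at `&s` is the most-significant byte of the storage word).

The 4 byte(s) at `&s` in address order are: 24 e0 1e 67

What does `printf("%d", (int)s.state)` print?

36

[0]=0x24 [1]=0xe0 [2]=0x1e [3]=0x67 (big-endian) → word 0x24e01e67
state [24+:8] = (word>>24) & 0xff = 36  ←
ver [0+:24] = (word>>0) & 0xffffff = 14687847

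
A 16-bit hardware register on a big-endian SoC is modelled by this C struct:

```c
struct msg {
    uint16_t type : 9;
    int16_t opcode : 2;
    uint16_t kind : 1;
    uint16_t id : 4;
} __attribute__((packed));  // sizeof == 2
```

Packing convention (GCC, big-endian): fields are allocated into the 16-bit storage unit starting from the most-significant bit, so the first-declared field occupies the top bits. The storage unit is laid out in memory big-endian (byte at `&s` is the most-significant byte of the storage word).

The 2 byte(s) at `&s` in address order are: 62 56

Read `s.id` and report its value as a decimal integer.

[0]=0x62 [1]=0x56 (big-endian) → word 0x6256
type [7+:9] = (word>>7) & 0x1ff = 196
opcode [5+:2] = (word>>5) & 0x3 = 2
kind [4+:1] = (word>>4) & 0x1 = 1
id [0+:4] = (word>>0) & 0xf = 6  ←

6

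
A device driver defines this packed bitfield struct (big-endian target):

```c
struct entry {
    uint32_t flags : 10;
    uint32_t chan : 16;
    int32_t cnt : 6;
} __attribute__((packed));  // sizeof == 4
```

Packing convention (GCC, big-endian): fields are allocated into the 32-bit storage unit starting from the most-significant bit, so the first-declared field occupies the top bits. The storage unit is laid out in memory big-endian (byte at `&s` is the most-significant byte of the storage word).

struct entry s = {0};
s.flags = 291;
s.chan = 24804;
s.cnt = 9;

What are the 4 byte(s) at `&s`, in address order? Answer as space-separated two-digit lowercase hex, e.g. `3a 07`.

flags (10b) val=291 bits=0x123 at bit 22: 0x48c00000
chan (16b) val=24804 bits=0x60e4 at bit 6: 0x48d83900
cnt (6b) val=9 bits=0x9 at bit 0: 0x48d83909
word = 0x48d83909 → big-endian bytes:
  [0]=0x48  [1]=0xd8  [2]=0x39  [3]=0x09

48 d8 39 09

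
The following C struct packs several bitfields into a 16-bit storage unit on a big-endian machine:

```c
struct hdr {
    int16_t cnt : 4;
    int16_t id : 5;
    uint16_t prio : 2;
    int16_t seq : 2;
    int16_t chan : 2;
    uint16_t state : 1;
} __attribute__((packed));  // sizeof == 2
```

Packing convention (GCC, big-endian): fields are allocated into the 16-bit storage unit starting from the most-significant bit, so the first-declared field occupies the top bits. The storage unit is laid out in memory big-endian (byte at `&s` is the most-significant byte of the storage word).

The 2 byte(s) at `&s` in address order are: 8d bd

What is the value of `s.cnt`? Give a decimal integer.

-8

[0]=0x8d [1]=0xbd (big-endian) → word 0x8dbd
cnt [12+:4] = (word>>12) & 0xf = 8  ←
id [7+:5] = (word>>7) & 0x1f = 27
prio [5+:2] = (word>>5) & 0x3 = 1
seq [3+:2] = (word>>3) & 0x3 = 3
chan [1+:2] = (word>>1) & 0x3 = 2
state [0+:1] = (word>>0) & 0x1 = 1
cnt signed 4b, MSB=1: 8 - 16 = -8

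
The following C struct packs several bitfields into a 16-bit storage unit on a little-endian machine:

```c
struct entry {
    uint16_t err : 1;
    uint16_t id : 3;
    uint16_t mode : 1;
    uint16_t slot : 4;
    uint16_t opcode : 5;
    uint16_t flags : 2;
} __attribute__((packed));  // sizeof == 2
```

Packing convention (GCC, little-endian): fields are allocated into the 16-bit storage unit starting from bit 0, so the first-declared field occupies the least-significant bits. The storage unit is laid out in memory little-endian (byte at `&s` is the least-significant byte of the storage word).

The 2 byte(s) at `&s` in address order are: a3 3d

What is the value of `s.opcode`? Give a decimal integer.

[0]=0xa3 [1]=0x3d (little-endian) → word 0x3da3
err [0+:1] = (word>>0) & 0x1 = 1
id [1+:3] = (word>>1) & 0x7 = 1
mode [4+:1] = (word>>4) & 0x1 = 0
slot [5+:4] = (word>>5) & 0xf = 13
opcode [9+:5] = (word>>9) & 0x1f = 30  ←
flags [14+:2] = (word>>14) & 0x3 = 0

30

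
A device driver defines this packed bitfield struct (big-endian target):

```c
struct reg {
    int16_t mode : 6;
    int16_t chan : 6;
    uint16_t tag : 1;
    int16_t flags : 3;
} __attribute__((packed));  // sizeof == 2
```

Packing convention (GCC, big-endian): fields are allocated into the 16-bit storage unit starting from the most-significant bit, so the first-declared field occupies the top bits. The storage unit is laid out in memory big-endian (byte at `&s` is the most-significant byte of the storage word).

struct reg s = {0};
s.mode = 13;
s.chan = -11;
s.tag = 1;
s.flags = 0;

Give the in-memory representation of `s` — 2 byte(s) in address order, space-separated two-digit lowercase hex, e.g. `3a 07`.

37 58

[10+:6] mode=13 & 0x3f = 0xd; word=0x3400
[4+:6] chan=-11 & 0x3f = 0x35; word=0x3750
[3+:1] tag=1 & 0x1 = 0x1; word=0x3758
[0+:3] flags=0 & 0x7 = 0x0; word=0x3758
word = 0x3758 → big-endian bytes:
  [0]=0x37  [1]=0x58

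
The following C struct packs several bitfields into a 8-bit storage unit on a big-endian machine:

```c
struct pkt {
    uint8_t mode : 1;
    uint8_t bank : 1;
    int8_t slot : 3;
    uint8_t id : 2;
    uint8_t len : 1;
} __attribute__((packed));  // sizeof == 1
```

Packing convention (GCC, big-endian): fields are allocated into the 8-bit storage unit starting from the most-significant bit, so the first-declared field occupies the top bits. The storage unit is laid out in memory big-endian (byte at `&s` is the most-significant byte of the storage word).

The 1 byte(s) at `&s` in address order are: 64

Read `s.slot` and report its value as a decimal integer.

[0]=0x64 (big-endian) → word 0x64
mode [7+:1] = (word>>7) & 0x1 = 0
bank [6+:1] = (word>>6) & 0x1 = 1
slot [3+:3] = (word>>3) & 0x7 = 4  ←
id [1+:2] = (word>>1) & 0x3 = 2
len [0+:1] = (word>>0) & 0x1 = 0
slot signed 3b, MSB=1: 4 - 8 = -4

-4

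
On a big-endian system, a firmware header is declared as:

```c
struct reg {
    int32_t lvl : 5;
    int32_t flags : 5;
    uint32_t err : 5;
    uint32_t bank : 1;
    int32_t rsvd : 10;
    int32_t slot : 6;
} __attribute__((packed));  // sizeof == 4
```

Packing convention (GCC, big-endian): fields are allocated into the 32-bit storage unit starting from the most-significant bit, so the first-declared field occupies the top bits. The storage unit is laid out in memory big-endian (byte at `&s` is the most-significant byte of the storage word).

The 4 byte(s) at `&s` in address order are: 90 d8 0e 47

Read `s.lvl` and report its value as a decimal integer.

-14

[0]=0x90 [1]=0xd8 [2]=0x0e [3]=0x47 (big-endian) → word 0x90d80e47
lvl:5 @ bit 27 → (0x90d80e47>>27)&0x1f = 0x12  ←
flags:5 @ bit 22 → (0x90d80e47>>22)&0x1f = 0x3
err:5 @ bit 17 → (0x90d80e47>>17)&0x1f = 0xc
bank:1 @ bit 16 → (0x90d80e47>>16)&0x1 = 0x0
rsvd:10 @ bit 6 → (0x90d80e47>>6)&0x3ff = 0x39
slot:6 @ bit 0 → (0x90d80e47>>0)&0x3f = 0x7
lvl signed 5b, MSB=1: 18 - 32 = -14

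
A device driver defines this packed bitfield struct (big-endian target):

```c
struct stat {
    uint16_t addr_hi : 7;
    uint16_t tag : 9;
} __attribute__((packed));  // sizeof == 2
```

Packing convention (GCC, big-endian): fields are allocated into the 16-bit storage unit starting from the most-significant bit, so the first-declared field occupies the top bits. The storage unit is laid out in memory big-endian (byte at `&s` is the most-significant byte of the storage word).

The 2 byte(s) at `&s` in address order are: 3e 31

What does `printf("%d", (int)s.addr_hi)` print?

31

[0]=0x3e [1]=0x31 (big-endian) → word 0x3e31
addr_hi:7 @ bit 9 → (0x3e31>>9)&0x7f = 0x1f  ←
tag:9 @ bit 0 → (0x3e31>>0)&0x1ff = 0x31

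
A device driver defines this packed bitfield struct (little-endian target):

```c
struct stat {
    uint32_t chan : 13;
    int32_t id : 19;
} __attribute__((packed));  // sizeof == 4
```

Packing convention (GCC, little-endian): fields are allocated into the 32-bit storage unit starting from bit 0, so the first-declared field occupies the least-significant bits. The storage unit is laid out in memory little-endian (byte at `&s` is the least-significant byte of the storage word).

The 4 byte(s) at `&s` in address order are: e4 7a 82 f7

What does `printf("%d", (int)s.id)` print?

-17389

[0]=0xe4 [1]=0x7a [2]=0x82 [3]=0xf7 (little-endian) → word 0xf7827ae4
chan:13 @ bit 0 → (0xf7827ae4>>0)&0x1fff = 0x1ae4
id:19 @ bit 13 → (0xf7827ae4>>13)&0x7ffff = 0x7bc13  ←
id signed 19b, MSB=1: 506899 - 524288 = -17389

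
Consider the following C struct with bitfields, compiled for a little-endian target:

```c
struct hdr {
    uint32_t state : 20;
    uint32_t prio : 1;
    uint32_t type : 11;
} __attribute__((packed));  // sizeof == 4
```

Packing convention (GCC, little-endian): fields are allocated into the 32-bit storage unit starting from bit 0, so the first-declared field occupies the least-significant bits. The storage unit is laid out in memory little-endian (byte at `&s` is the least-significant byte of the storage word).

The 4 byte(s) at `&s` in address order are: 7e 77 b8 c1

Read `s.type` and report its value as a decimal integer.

1549

[0]=0x7e [1]=0x77 [2]=0xb8 [3]=0xc1 (little-endian) → word 0xc1b8777e
state:20 @ bit 0 → (0xc1b8777e>>0)&0xfffff = 0x8777e
prio:1 @ bit 20 → (0xc1b8777e>>20)&0x1 = 0x1
type:11 @ bit 21 → (0xc1b8777e>>21)&0x7ff = 0x60d  ←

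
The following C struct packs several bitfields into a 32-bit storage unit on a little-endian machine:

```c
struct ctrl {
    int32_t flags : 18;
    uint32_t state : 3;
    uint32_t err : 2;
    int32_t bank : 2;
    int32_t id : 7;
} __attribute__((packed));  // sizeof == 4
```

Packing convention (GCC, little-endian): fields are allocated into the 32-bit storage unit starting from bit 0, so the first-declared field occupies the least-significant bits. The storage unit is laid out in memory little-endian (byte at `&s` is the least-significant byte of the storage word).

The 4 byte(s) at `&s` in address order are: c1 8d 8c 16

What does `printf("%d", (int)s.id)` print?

11

[0]=0xc1 [1]=0x8d [2]=0x8c [3]=0x16 (little-endian) → word 0x168c8dc1
flags [0+:18] = (word>>0) & 0x3ffff = 36289
state [18+:3] = (word>>18) & 0x7 = 3
err [21+:2] = (word>>21) & 0x3 = 0
bank [23+:2] = (word>>23) & 0x3 = 1
id [25+:7] = (word>>25) & 0x7f = 11  ←
id signed 7b, MSB=0: value = 11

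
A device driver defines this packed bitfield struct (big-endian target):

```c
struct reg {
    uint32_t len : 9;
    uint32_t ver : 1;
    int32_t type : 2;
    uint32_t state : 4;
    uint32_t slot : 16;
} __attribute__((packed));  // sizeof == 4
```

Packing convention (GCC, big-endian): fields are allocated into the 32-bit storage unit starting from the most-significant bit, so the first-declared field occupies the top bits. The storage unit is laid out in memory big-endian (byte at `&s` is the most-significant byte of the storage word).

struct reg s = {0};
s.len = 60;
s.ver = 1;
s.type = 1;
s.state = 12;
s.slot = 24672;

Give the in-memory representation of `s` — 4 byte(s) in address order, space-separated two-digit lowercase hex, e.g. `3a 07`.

1e 5c 60 60

len (9b) val=60 bits=0x3c at bit 23: 0x1e000000
ver (1b) val=1 bits=0x1 at bit 22: 0x1e400000
type (2b) val=1 bits=0x1 at bit 20: 0x1e500000
state (4b) val=12 bits=0xc at bit 16: 0x1e5c0000
slot (16b) val=24672 bits=0x6060 at bit 0: 0x1e5c6060
word = 0x1e5c6060 → big-endian bytes:
  [0]=0x1e  [1]=0x5c  [2]=0x60  [3]=0x60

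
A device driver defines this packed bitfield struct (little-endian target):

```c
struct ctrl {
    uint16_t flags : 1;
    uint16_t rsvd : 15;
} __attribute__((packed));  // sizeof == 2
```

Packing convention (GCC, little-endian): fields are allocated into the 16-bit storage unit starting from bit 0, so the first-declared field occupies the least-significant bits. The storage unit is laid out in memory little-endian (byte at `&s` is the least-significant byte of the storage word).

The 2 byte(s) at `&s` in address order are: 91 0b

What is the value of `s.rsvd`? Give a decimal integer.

1480

[0]=0x91 [1]=0x0b (little-endian) → word 0x0b91
flags [0+:1] = (word>>0) & 0x1 = 1
rsvd [1+:15] = (word>>1) & 0x7fff = 1480  ←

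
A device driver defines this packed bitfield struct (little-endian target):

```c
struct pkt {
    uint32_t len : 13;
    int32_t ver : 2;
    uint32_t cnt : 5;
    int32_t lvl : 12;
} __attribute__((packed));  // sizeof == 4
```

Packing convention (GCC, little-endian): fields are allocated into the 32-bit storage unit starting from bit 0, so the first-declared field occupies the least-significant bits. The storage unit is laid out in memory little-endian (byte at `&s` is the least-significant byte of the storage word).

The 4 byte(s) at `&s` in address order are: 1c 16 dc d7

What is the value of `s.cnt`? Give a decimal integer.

24

[0]=0x1c [1]=0x16 [2]=0xdc [3]=0xd7 (little-endian) → word 0xd7dc161c
len:13 @ bit 0 → (0xd7dc161c>>0)&0x1fff = 0x161c
ver:2 @ bit 13 → (0xd7dc161c>>13)&0x3 = 0x0
cnt:5 @ bit 15 → (0xd7dc161c>>15)&0x1f = 0x18  ←
lvl:12 @ bit 20 → (0xd7dc161c>>20)&0xfff = 0xd7d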